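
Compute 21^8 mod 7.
0

Repeated squaring. Binary of 8 = 1000.
21^1 ≡ 0 (mod 7); 21^2 ≡ 0 (mod 7); 21^4 ≡ 0 (mod 7); 21^8 ≡ 0 (mod 7)
21^8 = 21^8 ≡ 0 (mod 7)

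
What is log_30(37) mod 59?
3

Baby-step giant-step with step n = ⌈√59⌉ = 8.
Baby steps 30^j mod 59 (j:value) for j=0..7: 0:1, 1:30, 2:15, 3:37, 4:48, 5:24, 6:12, 7:6.
h = 37 is already in the table at j=3, so x = 3.
Check: 30^3 ≡ 37 (mod 59).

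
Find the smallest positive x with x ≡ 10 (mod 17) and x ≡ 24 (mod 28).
248

Using Chinese Remainder Theorem:
M = 17 × 28 = 476
M1 = 28, M2 = 17
y1 = 28^(-1) mod 17 = 14
y2 = 17^(-1) mod 28 = 5
x = (10×28×14 + 24×17×5) mod 476 = 248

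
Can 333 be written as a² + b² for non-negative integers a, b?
3² + 18² (a=3, b=18)

Factorization: 333 = 3^2 × 37
By Fermat: n is sum of two squares iff every prime p ≡ 3 (mod 4) appears to even power.
All primes ≡ 3 (mod 4) appear to even power.
Search a = 0, 1, 2, … for 333 - a² a perfect square: first hit at a = 3: 333 - 9 = 324 = 18².
333 = 3² + 18² = 9 + 324 ✓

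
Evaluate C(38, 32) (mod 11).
0

Using Lucas' theorem:
Write n=38 and k=32 in base 11:
n in base 11: [3, 5]
k in base 11: [2, 10]
C(38,32) mod 11 = ∏ C(n_i, k_i) mod 11
Digit binomials (mod 11): C(3,2) = 3; C(5,10) = 0 (k_i > n_i)
Product: 3 × 0 = 0 ≡ 0 (mod 11)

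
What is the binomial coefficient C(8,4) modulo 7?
0

Using Lucas' theorem:
Write n=8 and k=4 in base 7:
n in base 7: [1, 1]
k in base 7: [0, 4]
C(8,4) mod 7 = ∏ C(n_i, k_i) mod 7
Digit binomials (mod 7): C(1,0) = 1; C(1,4) = 0 (k_i > n_i)
Product: 1 × 0 = 0 ≡ 0 (mod 7)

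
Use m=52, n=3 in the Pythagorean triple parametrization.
(2695, 312, 2713)

Euclid's formula: a = m² - n², b = 2mn, c = m² + n²
m = 52, n = 3
a = 52² - 3² = 2704 - 9 = 2695
b = 2 × 52 × 3 = 312
c = 52² + 3² = 2704 + 9 = 2713
Verification: 2695² + 312² = 7263025 + 97344 = 7360369 = 2713² ✓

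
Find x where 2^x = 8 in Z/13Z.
3

Baby-step giant-step with step n = ⌈√13⌉ = 4.
Baby steps 2^j mod 13 (j:value) for j=0..3: 0:1, 1:2, 2:4, 3:8.
h = 8 is already in the table at j=3, so x = 3.
Check: 2^3 ≡ 8 (mod 13).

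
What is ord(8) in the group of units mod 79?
13

79 is prime, so ord(8) divides φ(79) = 78.
Divisors of 78: 1, 2, 3, 6, 13, 26, 39, 78.
Repeated squaring: 8^1 ≡ 8, 8^2 ≡ 64, 8^4 ≡ 67, 8^8 ≡ 65, 8^16 ≡ 38, 8^32 ≡ 22, 8^64 ≡ 10 (mod 79).
Test 8^d mod 79 for each divisor d in increasing order:
8^1 ≡ 8
8^2 ≡ 64
8^3 = 8^2·8^1 ≡ 38
8^6 = 8^4·8^2 ≡ 22
8^13 = 8^8·8^4·8^1 ≡ 1  ← first divisor giving 1
The order is 13.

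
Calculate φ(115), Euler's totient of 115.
88

115 = 5 × 23
φ(n) = n × ∏(1 - 1/p) for each prime p dividing n
φ(115) = 115 × (1 - 1/5) × (1 - 1/23) = 88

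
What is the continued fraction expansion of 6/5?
[1; 5]

Euclidean algorithm steps:
6 = 1 × 5 + 1
5 = 5 × 1 + 0
Continued fraction: [1; 5]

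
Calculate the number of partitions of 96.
118114304

p(n) counts ways to write n as a sum of positive integers (order ignored).
Euler's pentagonal recurrence: p(k) = p(k-1) + p(k-2) - p(k-5) - p(k-7) + p(k-12) + p(k-15) - ... (offsets j(3j∓1)/2, signs ++--, p(0)=1, p(<0)=0).
DP table for k = 0..95: p(0)=1, p(1)=1, p(2)=2, p(3)=3, p(4)=5, p(5)=7, p(6)=11, p(7)=15, p(8)=22, p(9)=30, p(10)=42, p(11)=56, p(12)=77, p(13)=101, p(14)=135, p(15)=176, p(16)=231, p(17)=297, p(18)=385, p(19)=490, p(20)=627, p(21)=792, p(22)=1002, p(23)=1255, p(24)=1575, p(25)=1958, p(26)=2436, p(27)=3010, p(28)=3718, p(29)=4565, p(30)=5604, p(31)=6842, p(32)=8349, p(33)=10143, p(34)=12310, p(35)=14883, p(36)=17977, p(37)=21637, p(38)=26015, p(39)=31185, p(40)=37338, p(41)=44583, p(42)=53174, p(43)=63261, p(44)=75175, p(45)=89134, p(46)=105558, p(47)=124754, p(48)=147273, p(49)=173525, p(50)=204226, p(51)=239943, p(52)=281589, p(53)=329931, p(54)=386155, p(55)=451276, p(56)=526823, p(57)=614154, p(58)=715220, p(59)=831820, p(60)=966467, p(61)=1121505, p(62)=1300156, p(63)=1505499, p(64)=1741630, p(65)=2012558, p(66)=2323520, p(67)=2679689, p(68)=3087735, p(69)=3554345, p(70)=4087968, p(71)=4697205, p(72)=5392783, p(73)=6185689, p(74)=7089500, p(75)=8118264, p(76)=9289091, p(77)=10619863, p(78)=12132164, p(79)=13848650, p(80)=15796476, p(81)=18004327, p(82)=20506255, p(83)=23338469, p(84)=26543660, p(85)=30167357, p(86)=34262962, p(87)=38887673, p(88)=44108109, p(89)=49995925, p(90)=56634173, p(91)=64112359, p(92)=72533807, p(93)=82010177, p(94)=92669720, p(95)=104651419.
Final step: p(96) = p(95) + p(94) - p(91) - p(89) + p(84) + p(81) - p(74) - p(70) + p(61) + p(56) - p(45) - p(39) + p(26) + p(19) - p(4)
= 104651419 + 92669720 - 64112359 - 49995925 + 26543660 + 18004327 - 7089500 - 4087968 + 1121505 + 526823 - 89134 - 31185 + 2436 + 490 - 5
= 118114304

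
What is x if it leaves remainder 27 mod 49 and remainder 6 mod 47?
664

Using Chinese Remainder Theorem:
M = 49 × 47 = 2303
M1 = 47, M2 = 49
y1 = 47^(-1) mod 49 = 24
y2 = 49^(-1) mod 47 = 24
x = (27×47×24 + 6×49×24) mod 2303 = 664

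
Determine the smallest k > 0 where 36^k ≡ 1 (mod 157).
78

157 is prime, so ord(36) divides φ(157) = 156.
Divisors of 156: 1, 2, 3, 4, 6, 12, 13, 26, 39, 52, 78, 156.
Repeated squaring: 36^1 ≡ 36, 36^2 ≡ 40, 36^4 ≡ 30, 36^8 ≡ 115, 36^16 ≡ 37, 36^32 ≡ 113, 36^64 ≡ 52, 36^128 ≡ 35 (mod 157).
Test 36^d mod 157 for each divisor d in increasing order:
36^1 ≡ 36
36^2 ≡ 40
36^3 = 36^2·36^1 ≡ 27
36^4 ≡ 30
36^6 = 36^4·36^2 ≡ 101
36^12 = 36^8·36^4 ≡ 153
36^13 = 36^8·36^4·36^1 ≡ 13
36^26 = 36^16·36^8·36^2 ≡ 12
36^39 = 36^32·36^4·36^2·36^1 ≡ 156
36^52 = 36^32·36^16·36^4 ≡ 144
36^78 = 36^64·36^8·36^4·36^2 ≡ 1  ← first divisor giving 1
The order is 78.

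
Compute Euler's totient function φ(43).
42

43 = 43
φ(n) = n × ∏(1 - 1/p) for each prime p dividing n
φ(43) = 43 × (1 - 1/43) = 42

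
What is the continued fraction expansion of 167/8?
[20; 1, 7]

Euclidean algorithm steps:
167 = 20 × 8 + 7
8 = 1 × 7 + 1
7 = 7 × 1 + 0
Continued fraction: [20; 1, 7]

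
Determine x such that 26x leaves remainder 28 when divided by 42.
x ≡ 14 (mod 21)

gcd(26, 42) = 2, which divides 28, so solutions exist.
Divide through by 2: 13x ≡ 14 (mod 21).
Find 13^(-1) mod 21 by the extended Euclidean algorithm:
21 = 1 × 13 + 8  ⟹  8 = (1)·21 + (-1)·13
13 = 1 × 8 + 5  ⟹  5 = (-1)·21 + (2)·13
8 = 1 × 5 + 3  ⟹  3 = (2)·21 + (-3)·13
5 = 1 × 3 + 2  ⟹  2 = (-3)·21 + (5)·13
3 = 1 × 2 + 1  ⟹  1 = (5)·21 + (-8)·13
So (-8)·13 ≡ 1 (mod 21), i.e. 13^(-1) ≡ -8 ≡ 13 (mod 21).
x ≡ 13 × 14 = 182 ≡ 14 (mod 21).
Check: 26 × 14 = 364 ≡ 28 (mod 42).
x ≡ 14 (mod 21), giving 2 solutions mod 42.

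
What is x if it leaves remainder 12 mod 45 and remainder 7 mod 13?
462

Using Chinese Remainder Theorem:
M = 45 × 13 = 585
M1 = 13, M2 = 45
y1 = 13^(-1) mod 45 = 7
y2 = 45^(-1) mod 13 = 11
x = (12×13×7 + 7×45×11) mod 585 = 462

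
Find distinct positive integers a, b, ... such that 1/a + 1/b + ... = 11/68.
1/7 + 1/53 + 1/25228

Greedy algorithm:
11/68: ceiling(68/11) = 7, use 1/7
9/476: ceiling(476/9) = 53, use 1/53
1/25228: ceiling(25228/1) = 25228, use 1/25228
Result: 11/68 = 1/7 + 1/53 + 1/25228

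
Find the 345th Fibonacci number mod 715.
60

Matrix identity: Q^n = [[F_(n+1), F_n], [F_n, F_(n-1)]] with Q = [[1,1],[1,0]].
n = 345 = 101011001₂. Square-and-multiply, entries mod 715:
Q^1 = [[1,1],[1,0]]
Q^2 = (Q^1)² = [[2,1],[1,1]]
Q^5 = (Q^2)²·Q = [[8,5],[5,3]]
Q^10 = (Q^5)² = [[89,55],[55,34]]
Q^21 = (Q^10)²·Q = [[551,221],[221,330]]
Q^43 = (Q^21)²·Q = [[168,662],[662,221]]
Q^86 = (Q^43)² = [[288,118],[118,170]]
Q^172 = (Q^86)² = [[343,419],[419,639]]
Q^345 = (Q^172)²·Q = [[393,60],[60,333]]
F_345 mod 715 = Q^345[0][1] = 60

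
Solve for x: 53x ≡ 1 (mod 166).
47

gcd(53, 166) = 1, so the inverse exists.
Extended Euclidean algorithm on (166, 53):
166 = 3 × 53 + 7  ⟹  7 = (1)·166 + (-3)·53
53 = 7 × 7 + 4  ⟹  4 = (-7)·166 + (22)·53
7 = 1 × 4 + 3  ⟹  3 = (8)·166 + (-25)·53
4 = 1 × 3 + 1  ⟹  1 = (-15)·166 + (47)·53
So (47)·53 ≡ 1 (mod 166), i.e. 53^(-1) ≡ 47 (mod 166).
Check: 53 × 47 = 2491 ≡ 1 (mod 166)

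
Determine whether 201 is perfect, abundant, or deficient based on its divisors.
deficient

Proper divisors of 201: sum = 1 + 3 + 67 = 71
Since 71 < 201, 201 is deficient.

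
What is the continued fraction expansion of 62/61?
[1; 61]

Euclidean algorithm steps:
62 = 1 × 61 + 1
61 = 61 × 1 + 0
Continued fraction: [1; 61]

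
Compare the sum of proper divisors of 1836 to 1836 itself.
abundant

Proper divisors of 1836: sum = 1 + 2 + 3 + 4 + 6 + 9 + 12 + 17 + ... + 306 + 459 + 612 + 918 (23 divisors) = 3204
Since 3204 > 1836, 1836 is abundant.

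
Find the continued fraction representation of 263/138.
[1; 1, 9, 1, 1, 1, 1, 2]

Euclidean algorithm steps:
263 = 1 × 138 + 125
138 = 1 × 125 + 13
125 = 9 × 13 + 8
13 = 1 × 8 + 5
8 = 1 × 5 + 3
5 = 1 × 3 + 2
3 = 1 × 2 + 1
2 = 2 × 1 + 0
Continued fraction: [1; 1, 9, 1, 1, 1, 1, 2]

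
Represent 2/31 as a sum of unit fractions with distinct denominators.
1/16 + 1/496

Greedy algorithm:
2/31: ceiling(31/2) = 16, use 1/16
1/496: ceiling(496/1) = 496, use 1/496
Result: 2/31 = 1/16 + 1/496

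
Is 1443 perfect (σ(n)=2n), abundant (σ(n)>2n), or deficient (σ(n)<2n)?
deficient

Proper divisors of 1443: sum = 1 + 3 + 13 + 37 + 39 + 111 + 481 = 685
Since 685 < 1443, 1443 is deficient.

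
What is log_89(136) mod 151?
116

Baby-step giant-step with step n = ⌈√151⌉ = 13.
Baby steps 89^j mod 151 (j:value) for j=0..12: 0:1, 1:89, 2:69, 3:101, 4:80, 5:23, 6:84, 7:77, 8:58, 9:28, 10:76, 11:120, 12:110.
Giant-step multiplier: 89^(-13) ≡ 89^(150-13) = 89^137 ≡ 6 (mod 151).
Giant steps γ_i = 136·6^i mod 151: γ_0=136, γ_1=61, γ_2=64, γ_3=82, γ_4=39, γ_5=83, γ_6=45, γ_7=119, γ_8=110 (in table at j=12).
x = i·n + j = 8·13 + 12 = 116.
Check: 89^116 ≡ 136 (mod 151).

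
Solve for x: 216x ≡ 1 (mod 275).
261

gcd(216, 275) = 1, so the inverse exists.
Extended Euclidean algorithm on (275, 216):
275 = 1 × 216 + 59  ⟹  59 = (1)·275 + (-1)·216
216 = 3 × 59 + 39  ⟹  39 = (-3)·275 + (4)·216
59 = 1 × 39 + 20  ⟹  20 = (4)·275 + (-5)·216
39 = 1 × 20 + 19  ⟹  19 = (-7)·275 + (9)·216
20 = 1 × 19 + 1  ⟹  1 = (11)·275 + (-14)·216
So (-14)·216 ≡ 1 (mod 275), i.e. 216^(-1) ≡ -14 ≡ 261 (mod 275).
Check: 216 × 261 = 56376 ≡ 1 (mod 275)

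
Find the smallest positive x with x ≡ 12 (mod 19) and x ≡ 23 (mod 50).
373

Using Chinese Remainder Theorem:
M = 19 × 50 = 950
M1 = 50, M2 = 19
y1 = 50^(-1) mod 19 = 8
y2 = 19^(-1) mod 50 = 29
x = (12×50×8 + 23×19×29) mod 950 = 373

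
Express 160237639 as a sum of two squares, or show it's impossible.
Not possible

Factorization: 160237639 = 37 × 163^3
By Fermat: n is sum of two squares iff every prime p ≡ 3 (mod 4) appears to even power.
Prime(s) ≡ 3 (mod 4) with odd exponent: [(163, 3)]
Therefore 160237639 cannot be expressed as a² + b².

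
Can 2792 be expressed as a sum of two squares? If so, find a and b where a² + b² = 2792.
26² + 46² (a=26, b=46)

Factorization: 2792 = 2^3 × 349
By Fermat: n is sum of two squares iff every prime p ≡ 3 (mod 4) appears to even power.
All primes ≡ 3 (mod 4) appear to even power.
Search a = 0, 1, 2, … for 2792 - a² a perfect square: first hit at a = 26: 2792 - 676 = 2116 = 46².
2792 = 26² + 46² = 676 + 2116 ✓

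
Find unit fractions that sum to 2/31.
1/16 + 1/496

Greedy algorithm:
2/31: ceiling(31/2) = 16, use 1/16
1/496: ceiling(496/1) = 496, use 1/496
Result: 2/31 = 1/16 + 1/496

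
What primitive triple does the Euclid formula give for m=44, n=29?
(1095, 2552, 2777)

Euclid's formula: a = m² - n², b = 2mn, c = m² + n²
m = 44, n = 29
a = 44² - 29² = 1936 - 841 = 1095
b = 2 × 44 × 29 = 2552
c = 44² + 29² = 1936 + 841 = 2777
Verification: 1095² + 2552² = 1199025 + 6512704 = 7711729 = 2777² ✓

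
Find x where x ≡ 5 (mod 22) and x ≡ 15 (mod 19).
357

Using Chinese Remainder Theorem:
M = 22 × 19 = 418
M1 = 19, M2 = 22
y1 = 19^(-1) mod 22 = 7
y2 = 22^(-1) mod 19 = 13
x = (5×19×7 + 15×22×13) mod 418 = 357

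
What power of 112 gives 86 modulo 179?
151

Baby-step giant-step with step n = ⌈√179⌉ = 14.
Baby steps 112^j mod 179 (j:value) for j=0..13: 0:1, 1:112, 2:14, 3:136, 4:17, 5:114, 6:59, 7:164, 8:110, 9:148, 10:108, 11:103, 12:80, 13:10.
Giant-step multiplier: 112^(-14) ≡ 112^(178-14) = 112^164 ≡ 144 (mod 179).
Giant steps γ_i = 86·144^i mod 179: γ_0=86, γ_1=33, γ_2=98, γ_3=150, γ_4=120, γ_5=96, γ_6=41, γ_7=176, γ_8=105, γ_9=84, γ_10=103 (in table at j=11).
x = i·n + j = 10·14 + 11 = 151.
Check: 112^151 ≡ 86 (mod 179).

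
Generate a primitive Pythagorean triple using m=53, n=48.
(505, 5088, 5113)

Euclid's formula: a = m² - n², b = 2mn, c = m² + n²
m = 53, n = 48
a = 53² - 48² = 2809 - 2304 = 505
b = 2 × 53 × 48 = 5088
c = 53² + 48² = 2809 + 2304 = 5113
Verification: 505² + 5088² = 255025 + 25887744 = 26142769 = 5113² ✓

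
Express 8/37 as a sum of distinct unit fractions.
1/5 + 1/62 + 1/11470

Greedy algorithm:
8/37: ceiling(37/8) = 5, use 1/5
3/185: ceiling(185/3) = 62, use 1/62
1/11470: ceiling(11470/1) = 11470, use 1/11470
Result: 8/37 = 1/5 + 1/62 + 1/11470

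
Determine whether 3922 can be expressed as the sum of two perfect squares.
21² + 59² (a=21, b=59)

Factorization: 3922 = 2 × 37 × 53
By Fermat: n is sum of two squares iff every prime p ≡ 3 (mod 4) appears to even power.
All primes ≡ 3 (mod 4) appear to even power.
Search a = 0, 1, 2, … for 3922 - a² a perfect square: first hit at a = 21: 3922 - 441 = 3481 = 59².
3922 = 21² + 59² = 441 + 3481 ✓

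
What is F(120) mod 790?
490

Matrix identity: Q^n = [[F_(n+1), F_n], [F_n, F_(n-1)]] with Q = [[1,1],[1,0]].
n = 120 = 1111000₂. Square-and-multiply, entries mod 790:
Q^1 = [[1,1],[1,0]]
Q^3 = (Q^1)²·Q = [[3,2],[2,1]]
Q^7 = (Q^3)²·Q = [[21,13],[13,8]]
Q^15 = (Q^7)²·Q = [[197,610],[610,377]]
Q^30 = (Q^15)² = [[109,170],[170,729]]
Q^60 = (Q^30)² = [[491,260],[260,231]]
Q^120 = (Q^60)² = [[581,490],[490,91]]
F_120 mod 790 = Q^120[0][1] = 490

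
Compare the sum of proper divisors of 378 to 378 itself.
abundant

Proper divisors of 378: sum = 1 + 2 + 3 + 6 + 7 + 9 + 14 + 18 + 21 + 27 + 42 + 54 + 63 + 126 + 189 = 582
Since 582 > 378, 378 is abundant.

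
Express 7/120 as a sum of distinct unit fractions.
1/18 + 1/360

Greedy algorithm:
7/120: ceiling(120/7) = 18, use 1/18
1/360: ceiling(360/1) = 360, use 1/360
Result: 7/120 = 1/18 + 1/360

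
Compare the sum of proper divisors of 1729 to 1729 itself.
deficient

Proper divisors of 1729: sum = 1 + 7 + 13 + 19 + 91 + 133 + 247 = 511
Since 511 < 1729, 1729 is deficient.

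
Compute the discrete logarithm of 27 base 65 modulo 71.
44

Baby-step giant-step with step n = ⌈√71⌉ = 9.
Baby steps 65^j mod 71 (j:value) for j=0..8: 0:1, 1:65, 2:36, 3:68, 4:18, 5:34, 6:9, 7:17, 8:40.
Giant-step multiplier: 65^(-9) ≡ 65^(70-9) = 65^61 ≡ 21 (mod 71).
Giant steps γ_i = 27·21^i mod 71: γ_0=27, γ_1=70, γ_2=50, γ_3=56, γ_4=40 (in table at j=8).
x = i·n + j = 4·9 + 8 = 44.
Check: 65^44 ≡ 27 (mod 71).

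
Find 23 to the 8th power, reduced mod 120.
1

Repeated squaring. Binary of 8 = 1000.
23^1 ≡ 23 (mod 120); 23^2 ≡ 49 (mod 120); 23^4 ≡ 1 (mod 120); 23^8 ≡ 1 (mod 120)
23^8 = 23^8 ≡ 1 (mod 120)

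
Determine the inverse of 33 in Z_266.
129

gcd(33, 266) = 1, so the inverse exists.
Extended Euclidean algorithm on (266, 33):
266 = 8 × 33 + 2  ⟹  2 = (1)·266 + (-8)·33
33 = 16 × 2 + 1  ⟹  1 = (-16)·266 + (129)·33
So (129)·33 ≡ 1 (mod 266), i.e. 33^(-1) ≡ 129 (mod 266).
Check: 33 × 129 = 4257 ≡ 1 (mod 266)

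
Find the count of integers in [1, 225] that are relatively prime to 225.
120

225 = 3^2 × 5^2
φ(n) = n × ∏(1 - 1/p) for each prime p dividing n
φ(225) = 225 × (1 - 1/3) × (1 - 1/5) = 120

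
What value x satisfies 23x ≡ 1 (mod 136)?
71

gcd(23, 136) = 1, so the inverse exists.
Extended Euclidean algorithm on (136, 23):
136 = 5 × 23 + 21  ⟹  21 = (1)·136 + (-5)·23
23 = 1 × 21 + 2  ⟹  2 = (-1)·136 + (6)·23
21 = 10 × 2 + 1  ⟹  1 = (11)·136 + (-65)·23
So (-65)·23 ≡ 1 (mod 136), i.e. 23^(-1) ≡ -65 ≡ 71 (mod 136).
Check: 23 × 71 = 1633 ≡ 1 (mod 136)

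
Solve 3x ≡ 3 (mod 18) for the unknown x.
x ≡ 1 (mod 6)

gcd(3, 18) = 3, which divides 3, so solutions exist.
Divide through by 3: x ≡ 1 (mod 6).
The coefficient of x is now 1, so x ≡ 1 (mod 6).
Check: 3 × 1 = 3 ≡ 3 (mod 18).
x ≡ 1 (mod 6), giving 3 solutions mod 18.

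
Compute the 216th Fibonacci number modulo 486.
324

Matrix identity: Q^n = [[F_(n+1), F_n], [F_n, F_(n-1)]] with Q = [[1,1],[1,0]].
n = 216 = 11011000₂. Square-and-multiply, entries mod 486:
Q^1 = [[1,1],[1,0]]
Q^3 = (Q^1)²·Q = [[3,2],[2,1]]
Q^6 = (Q^3)² = [[13,8],[8,5]]
Q^13 = (Q^6)²·Q = [[377,233],[233,144]]
Q^27 = (Q^13)²·Q = [[453,74],[74,379]]
Q^54 = (Q^27)² = [[247,332],[332,401]]
Q^108 = (Q^54)² = [[161,324],[324,323]]
Q^216 = (Q^108)² = [[163,324],[324,325]]
F_216 mod 486 = Q^216[0][1] = 324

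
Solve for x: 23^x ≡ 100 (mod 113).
62

Baby-step giant-step with step n = ⌈√113⌉ = 11.
Baby steps 23^j mod 113 (j:value) for j=0..10: 0:1, 1:23, 2:77, 3:76, 4:53, 5:89, 6:13, 7:73, 8:97, 9:84, 10:11.
Giant-step multiplier: 23^(-11) ≡ 23^(112-11) = 23^101 ≡ 67 (mod 113).
Giant steps γ_i = 100·67^i mod 113: γ_0=100, γ_1=33, γ_2=64, γ_3=107, γ_4=50, γ_5=73 (in table at j=7).
x = i·n + j = 5·11 + 7 = 62.
Check: 23^62 ≡ 100 (mod 113).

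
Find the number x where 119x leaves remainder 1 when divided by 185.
14

gcd(119, 185) = 1, so the inverse exists.
Extended Euclidean algorithm on (185, 119):
185 = 1 × 119 + 66  ⟹  66 = (1)·185 + (-1)·119
119 = 1 × 66 + 53  ⟹  53 = (-1)·185 + (2)·119
66 = 1 × 53 + 13  ⟹  13 = (2)·185 + (-3)·119
53 = 4 × 13 + 1  ⟹  1 = (-9)·185 + (14)·119
So (14)·119 ≡ 1 (mod 185), i.e. 119^(-1) ≡ 14 (mod 185).
Check: 119 × 14 = 1666 ≡ 1 (mod 185)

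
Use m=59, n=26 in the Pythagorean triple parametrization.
(2805, 3068, 4157)

Euclid's formula: a = m² - n², b = 2mn, c = m² + n²
m = 59, n = 26
a = 59² - 26² = 3481 - 676 = 2805
b = 2 × 59 × 26 = 3068
c = 59² + 26² = 3481 + 676 = 4157
Verification: 2805² + 3068² = 7868025 + 9412624 = 17280649 = 4157² ✓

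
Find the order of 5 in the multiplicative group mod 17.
16

17 is prime, so ord(5) divides φ(17) = 16.
Divisors of 16: 1, 2, 4, 8, 16.
Repeated squaring: 5^1 ≡ 5, 5^2 ≡ 8, 5^4 ≡ 13, 5^8 ≡ 16, 5^16 ≡ 1 (mod 17).
Test 5^d mod 17 for each divisor d in increasing order:
5^1 ≡ 5
5^2 ≡ 8
5^4 ≡ 13
5^8 ≡ 16
5^16 ≡ 1  ← first divisor giving 1
The order is 16.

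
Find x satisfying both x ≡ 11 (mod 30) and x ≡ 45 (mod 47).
1361

Using Chinese Remainder Theorem:
M = 30 × 47 = 1410
M1 = 47, M2 = 30
y1 = 47^(-1) mod 30 = 23
y2 = 30^(-1) mod 47 = 11
x = (11×47×23 + 45×30×11) mod 1410 = 1361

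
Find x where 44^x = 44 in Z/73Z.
1

Baby-step giant-step with step n = ⌈√73⌉ = 9.
Baby steps 44^j mod 73 (j:value) for j=0..8: 0:1, 1:44, 2:38, 3:66, 4:57, 5:26, 6:49, 7:39, 8:37.
h = 44 is already in the table at j=1, so x = 1.
Check: 44^1 ≡ 44 (mod 73).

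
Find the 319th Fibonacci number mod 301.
169

Matrix identity: Q^n = [[F_(n+1), F_n], [F_n, F_(n-1)]] with Q = [[1,1],[1,0]].
n = 319 = 100111111₂. Square-and-multiply, entries mod 301:
Q^1 = [[1,1],[1,0]]
Q^2 = (Q^1)² = [[2,1],[1,1]]
Q^4 = (Q^2)² = [[5,3],[3,2]]
Q^9 = (Q^4)²·Q = [[55,34],[34,21]]
Q^19 = (Q^9)²·Q = [[143,268],[268,176]]
Q^39 = (Q^19)²·Q = [[175,167],[167,8]]
Q^79 = (Q^39)²·Q = [[280,120],[120,160]]
Q^159 = (Q^79)²·Q = [[217,92],[92,125]]
Q^319 = (Q^159)²·Q = [[28,169],[169,160]]
F_319 mod 301 = Q^319[0][1] = 169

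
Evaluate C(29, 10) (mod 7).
0

Using Lucas' theorem:
Write n=29 and k=10 in base 7:
n in base 7: [4, 1]
k in base 7: [1, 3]
C(29,10) mod 7 = ∏ C(n_i, k_i) mod 7
Digit binomials (mod 7): C(4,1) = 4; C(1,3) = 0 (k_i > n_i)
Product: 4 × 0 = 0 ≡ 0 (mod 7)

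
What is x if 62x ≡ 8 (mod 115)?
x ≡ 104 (mod 115)

gcd(62, 115) = 1, which divides 8, so solutions exist.
Find 62^(-1) mod 115 by the extended Euclidean algorithm:
115 = 1 × 62 + 53  ⟹  53 = (1)·115 + (-1)·62
62 = 1 × 53 + 9  ⟹  9 = (-1)·115 + (2)·62
53 = 5 × 9 + 8  ⟹  8 = (6)·115 + (-11)·62
9 = 1 × 8 + 1  ⟹  1 = (-7)·115 + (13)·62
So (13)·62 ≡ 1 (mod 115), i.e. 62^(-1) ≡ 13 (mod 115).
x ≡ 13 × 8 = 104 ≡ 104 (mod 115).
Check: 62 × 104 = 6448 ≡ 8 (mod 115).
Unique solution: x ≡ 104 (mod 115)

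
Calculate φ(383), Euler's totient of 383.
382

383 = 383
φ(n) = n × ∏(1 - 1/p) for each prime p dividing n
φ(383) = 383 × (1 - 1/383) = 382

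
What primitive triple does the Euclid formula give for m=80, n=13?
(6231, 2080, 6569)

Euclid's formula: a = m² - n², b = 2mn, c = m² + n²
m = 80, n = 13
a = 80² - 13² = 6400 - 169 = 6231
b = 2 × 80 × 13 = 2080
c = 80² + 13² = 6400 + 169 = 6569
Verification: 6231² + 2080² = 38825361 + 4326400 = 43151761 = 6569² ✓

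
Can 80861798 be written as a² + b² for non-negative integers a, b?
Not possible

Factorization: 80861798 = 2 × 37 × 103^3
By Fermat: n is sum of two squares iff every prime p ≡ 3 (mod 4) appears to even power.
Prime(s) ≡ 3 (mod 4) with odd exponent: [(103, 3)]
Therefore 80861798 cannot be expressed as a² + b².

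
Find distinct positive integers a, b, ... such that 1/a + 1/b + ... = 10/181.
1/19 + 1/383 + 1/164643 + 1/30979626728 + 1/1343632181057717153650 + 1/4513368594934795027706292595632586553652600

Greedy algorithm:
10/181: ceiling(181/10) = 19, use 1/19
9/3439: ceiling(3439/9) = 383, use 1/383
8/1317137: ceiling(1317137/8) = 164643, use 1/164643
7/216857387091: ceiling(216857387091/7) = 30979626728, use 1/30979626728
5/6718160905288585768248: ceiling(6718160905288585768248/5) = 1343632181057717153650, use 1/1343632181057717153650
1/4513368594934795027706292595632586553652600: ceiling(4513368594934795027706292595632586553652600/1) = 4513368594934795027706292595632586553652600, use 1/4513368594934795027706292595632586553652600
Result: 10/181 = 1/19 + 1/383 + 1/164643 + 1/30979626728 + 1/1343632181057717153650 + 1/4513368594934795027706292595632586553652600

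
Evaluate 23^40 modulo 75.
1

Repeated squaring. Binary of 40 = 101000.
23^1 ≡ 23 (mod 75); 23^2 ≡ 4 (mod 75); 23^4 ≡ 16 (mod 75); 23^8 ≡ 31 (mod 75); 23^16 ≡ 61 (mod 75); 23^32 ≡ 46 (mod 75)
23^40 = 23^8 × 23^32 ≡ 1 (mod 75)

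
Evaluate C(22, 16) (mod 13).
6

Using Lucas' theorem:
Write n=22 and k=16 in base 13:
n in base 13: [1, 9]
k in base 13: [1, 3]
C(22,16) mod 13 = ∏ C(n_i, k_i) mod 13
Digit binomials (mod 13): C(1,1) = 1; C(9,3) = 84 ≡ 6
Product: 1 × 6 = 6 ≡ 6 (mod 13)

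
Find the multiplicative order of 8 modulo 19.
6

19 is prime, so ord(8) divides φ(19) = 18.
Divisors of 18: 1, 2, 3, 6, 9, 18.
Repeated squaring: 8^1 ≡ 8, 8^2 ≡ 7, 8^4 ≡ 11, 8^8 ≡ 7, 8^16 ≡ 11 (mod 19).
Test 8^d mod 19 for each divisor d in increasing order:
8^1 ≡ 8
8^2 ≡ 7
8^3 = 8^2·8^1 ≡ 18
8^6 = 8^4·8^2 ≡ 1  ← first divisor giving 1
The order is 6.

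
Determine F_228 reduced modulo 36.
0

Matrix identity: Q^n = [[F_(n+1), F_n], [F_n, F_(n-1)]] with Q = [[1,1],[1,0]].
n = 228 = 11100100₂. Square-and-multiply, entries mod 36:
Q^1 = [[1,1],[1,0]]
Q^3 = (Q^1)²·Q = [[3,2],[2,1]]
Q^7 = (Q^3)²·Q = [[21,13],[13,8]]
Q^14 = (Q^7)² = [[34,17],[17,17]]
Q^28 = (Q^14)² = [[5,3],[3,2]]
Q^57 = (Q^28)²·Q = [[19,34],[34,21]]
Q^114 = (Q^57)² = [[5,28],[28,13]]
Q^228 = (Q^114)² = [[17,0],[0,17]]
F_228 mod 36 = Q^228[0][1] = 0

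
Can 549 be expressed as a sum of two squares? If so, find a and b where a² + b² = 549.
15² + 18² (a=15, b=18)

Factorization: 549 = 3^2 × 61
By Fermat: n is sum of two squares iff every prime p ≡ 3 (mod 4) appears to even power.
All primes ≡ 3 (mod 4) appear to even power.
Search a = 0, 1, 2, … for 549 - a² a perfect square: first hit at a = 15: 549 - 225 = 324 = 18².
549 = 15² + 18² = 225 + 324 ✓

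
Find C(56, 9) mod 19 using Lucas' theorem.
18

Using Lucas' theorem:
Write n=56 and k=9 in base 19:
n in base 19: [2, 18]
k in base 19: [0, 9]
C(56,9) mod 19 = ∏ C(n_i, k_i) mod 19
Digit binomials (mod 19): C(2,0) = 1; C(18,9) = 48620 ≡ 18
Product: 1 × 18 = 18 ≡ 18 (mod 19)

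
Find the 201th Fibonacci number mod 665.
496

Matrix identity: Q^n = [[F_(n+1), F_n], [F_n, F_(n-1)]] with Q = [[1,1],[1,0]].
n = 201 = 11001001₂. Square-and-multiply, entries mod 665:
Q^1 = [[1,1],[1,0]]
Q^3 = (Q^1)²·Q = [[3,2],[2,1]]
Q^6 = (Q^3)² = [[13,8],[8,5]]
Q^12 = (Q^6)² = [[233,144],[144,89]]
Q^25 = (Q^12)²·Q = [[363,545],[545,483]]
Q^50 = (Q^25)² = [[534,225],[225,309]]
Q^100 = (Q^50)² = [[621,150],[150,471]]
Q^201 = (Q^100)²·Q = [[41,496],[496,210]]
F_201 mod 665 = Q^201[0][1] = 496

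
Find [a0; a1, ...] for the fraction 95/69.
[1; 2, 1, 1, 1, 8]

Euclidean algorithm steps:
95 = 1 × 69 + 26
69 = 2 × 26 + 17
26 = 1 × 17 + 9
17 = 1 × 9 + 8
9 = 1 × 8 + 1
8 = 8 × 1 + 0
Continued fraction: [1; 2, 1, 1, 1, 8]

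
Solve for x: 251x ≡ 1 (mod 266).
195

gcd(251, 266) = 1, so the inverse exists.
Extended Euclidean algorithm on (266, 251):
266 = 1 × 251 + 15  ⟹  15 = (1)·266 + (-1)·251
251 = 16 × 15 + 11  ⟹  11 = (-16)·266 + (17)·251
15 = 1 × 11 + 4  ⟹  4 = (17)·266 + (-18)·251
11 = 2 × 4 + 3  ⟹  3 = (-50)·266 + (53)·251
4 = 1 × 3 + 1  ⟹  1 = (67)·266 + (-71)·251
So (-71)·251 ≡ 1 (mod 266), i.e. 251^(-1) ≡ -71 ≡ 195 (mod 266).
Check: 251 × 195 = 48945 ≡ 1 (mod 266)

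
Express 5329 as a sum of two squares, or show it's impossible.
0² + 73² (a=0, b=73)

Factorization: 5329 = 73^2
By Fermat: n is sum of two squares iff every prime p ≡ 3 (mod 4) appears to even power.
All primes ≡ 3 (mod 4) appear to even power.
Search a = 0, 1, 2, … for 5329 - a² a perfect square: first hit at a = 0: 5329 - 0 = 5329 = 73².
5329 = 0² + 73² = 0 + 5329 ✓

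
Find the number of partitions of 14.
135

p(n) counts ways to write n as a sum of positive integers (order ignored).
Euler's pentagonal recurrence: p(k) = p(k-1) + p(k-2) - p(k-5) - p(k-7) + p(k-12) + p(k-15) - ... (offsets j(3j∓1)/2, signs ++--, p(0)=1, p(<0)=0).
DP table for k = 0..13: p(0)=1, p(1)=1, p(2)=2, p(3)=3, p(4)=5, p(5)=7, p(6)=11, p(7)=15, p(8)=22, p(9)=30, p(10)=42, p(11)=56, p(12)=77, p(13)=101.
Final step: p(14) = p(13) + p(12) - p(9) - p(7) + p(2)
= 101 + 77 - 30 - 15 + 2
= 135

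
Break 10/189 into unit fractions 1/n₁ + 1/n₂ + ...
1/19 + 1/3591

Greedy algorithm:
10/189: ceiling(189/10) = 19, use 1/19
1/3591: ceiling(3591/1) = 3591, use 1/3591
Result: 10/189 = 1/19 + 1/3591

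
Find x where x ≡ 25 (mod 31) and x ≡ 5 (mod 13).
304

Using Chinese Remainder Theorem:
M = 31 × 13 = 403
M1 = 13, M2 = 31
y1 = 13^(-1) mod 31 = 12
y2 = 31^(-1) mod 13 = 8
x = (25×13×12 + 5×31×8) mod 403 = 304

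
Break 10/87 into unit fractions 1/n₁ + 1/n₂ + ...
1/9 + 1/261

Greedy algorithm:
10/87: ceiling(87/10) = 9, use 1/9
1/261: ceiling(261/1) = 261, use 1/261
Result: 10/87 = 1/9 + 1/261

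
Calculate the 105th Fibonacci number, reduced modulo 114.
40

Matrix identity: Q^n = [[F_(n+1), F_n], [F_n, F_(n-1)]] with Q = [[1,1],[1,0]].
n = 105 = 1101001₂. Square-and-multiply, entries mod 114:
Q^1 = [[1,1],[1,0]]
Q^3 = (Q^1)²·Q = [[3,2],[2,1]]
Q^6 = (Q^3)² = [[13,8],[8,5]]
Q^13 = (Q^6)²·Q = [[35,5],[5,30]]
Q^26 = (Q^13)² = [[110,97],[97,13]]
Q^52 = (Q^26)² = [[77,75],[75,2]]
Q^105 = (Q^52)²·Q = [[37,40],[40,111]]
F_105 mod 114 = Q^105[0][1] = 40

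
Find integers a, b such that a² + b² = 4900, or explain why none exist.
0² + 70² (a=0, b=70)

Factorization: 4900 = 2^2 × 5^2 × 7^2
By Fermat: n is sum of two squares iff every prime p ≡ 3 (mod 4) appears to even power.
All primes ≡ 3 (mod 4) appear to even power.
Search a = 0, 1, 2, … for 4900 - a² a perfect square: first hit at a = 0: 4900 - 0 = 4900 = 70².
4900 = 0² + 70² = 0 + 4900 ✓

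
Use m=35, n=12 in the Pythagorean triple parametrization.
(1081, 840, 1369)

Euclid's formula: a = m² - n², b = 2mn, c = m² + n²
m = 35, n = 12
a = 35² - 12² = 1225 - 144 = 1081
b = 2 × 35 × 12 = 840
c = 35² + 12² = 1225 + 144 = 1369
Verification: 1081² + 840² = 1168561 + 705600 = 1874161 = 1369² ✓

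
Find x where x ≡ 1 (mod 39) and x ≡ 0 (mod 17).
391

Using Chinese Remainder Theorem:
M = 39 × 17 = 663
M1 = 17, M2 = 39
y1 = 17^(-1) mod 39 = 23
y2 = 39^(-1) mod 17 = 7
x = (1×17×23 + 0×39×7) mod 663 = 391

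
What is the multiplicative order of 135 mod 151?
30

151 is prime, so ord(135) divides φ(151) = 150.
Divisors of 150: 1, 2, 3, 5, 6, 10, 15, 25, 30, 50, 75, 150.
Repeated squaring: 135^1 ≡ 135, 135^2 ≡ 105, 135^4 ≡ 2, 135^8 ≡ 4, 135^16 ≡ 16, 135^32 ≡ 105, 135^64 ≡ 2, 135^128 ≡ 4 (mod 151).
Test 135^d mod 151 for each divisor d in increasing order:
135^1 ≡ 135
135^2 ≡ 105
135^3 = 135^2·135^1 ≡ 132
135^5 = 135^4·135^1 ≡ 119
135^6 = 135^4·135^2 ≡ 59
135^10 = 135^8·135^2 ≡ 118
135^15 = 135^8·135^4·135^2·135^1 ≡ 150
135^25 = 135^16·135^8·135^1 ≡ 33
135^30 = 135^16·135^8·135^4·135^2 ≡ 1  ← first divisor giving 1
The order is 30.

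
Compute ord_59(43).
58

59 is prime, so ord(43) divides φ(59) = 58.
Divisors of 58: 1, 2, 29, 58.
Repeated squaring: 43^1 ≡ 43, 43^2 ≡ 20, 43^4 ≡ 46, 43^8 ≡ 51, 43^16 ≡ 5, 43^32 ≡ 25 (mod 59).
Test 43^d mod 59 for each divisor d in increasing order:
43^1 ≡ 43
43^2 ≡ 20
43^29 = 43^16·43^8·43^4·43^1 ≡ 58
43^58 = 43^32·43^16·43^8·43^2 ≡ 1  ← first divisor giving 1
The order is 58.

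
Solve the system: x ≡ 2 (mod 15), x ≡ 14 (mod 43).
272

Using Chinese Remainder Theorem:
M = 15 × 43 = 645
M1 = 43, M2 = 15
y1 = 43^(-1) mod 15 = 7
y2 = 15^(-1) mod 43 = 23
x = (2×43×7 + 14×15×23) mod 645 = 272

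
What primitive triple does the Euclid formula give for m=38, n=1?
(1443, 76, 1445)

Euclid's formula: a = m² - n², b = 2mn, c = m² + n²
m = 38, n = 1
a = 38² - 1² = 1444 - 1 = 1443
b = 2 × 38 × 1 = 76
c = 38² + 1² = 1444 + 1 = 1445
Verification: 1443² + 76² = 2082249 + 5776 = 2088025 = 1445² ✓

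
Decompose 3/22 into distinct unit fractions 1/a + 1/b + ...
1/8 + 1/88

Greedy algorithm:
3/22: ceiling(22/3) = 8, use 1/8
1/88: ceiling(88/1) = 88, use 1/88
Result: 3/22 = 1/8 + 1/88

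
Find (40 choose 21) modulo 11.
0

Using Lucas' theorem:
Write n=40 and k=21 in base 11:
n in base 11: [3, 7]
k in base 11: [1, 10]
C(40,21) mod 11 = ∏ C(n_i, k_i) mod 11
Digit binomials (mod 11): C(3,1) = 3; C(7,10) = 0 (k_i > n_i)
Product: 3 × 0 = 0 ≡ 0 (mod 11)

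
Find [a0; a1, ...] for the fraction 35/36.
[0; 1, 35]

Euclidean algorithm steps:
35 = 0 × 36 + 35
36 = 1 × 35 + 1
35 = 35 × 1 + 0
Continued fraction: [0; 1, 35]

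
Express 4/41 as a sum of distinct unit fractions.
1/11 + 1/151 + 1/34051 + 1/2318907151

Greedy algorithm:
4/41: ceiling(41/4) = 11, use 1/11
3/451: ceiling(451/3) = 151, use 1/151
2/68101: ceiling(68101/2) = 34051, use 1/34051
1/2318907151: ceiling(2318907151/1) = 2318907151, use 1/2318907151
Result: 4/41 = 1/11 + 1/151 + 1/34051 + 1/2318907151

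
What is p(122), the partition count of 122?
2291320912

p(n) counts ways to write n as a sum of positive integers (order ignored).
Euler's pentagonal recurrence: p(k) = p(k-1) + p(k-2) - p(k-5) - p(k-7) + p(k-12) + p(k-15) - ... (offsets j(3j∓1)/2, signs ++--, p(0)=1, p(<0)=0).
DP table for k = 0..121: p(0)=1, p(1)=1, p(2)=2, p(3)=3, p(4)=5, p(5)=7, p(6)=11, p(7)=15, p(8)=22, p(9)=30, p(10)=42, p(11)=56, p(12)=77, p(13)=101, p(14)=135, p(15)=176, p(16)=231, p(17)=297, p(18)=385, p(19)=490, p(20)=627, p(21)=792, p(22)=1002, p(23)=1255, p(24)=1575, p(25)=1958, p(26)=2436, p(27)=3010, p(28)=3718, p(29)=4565, p(30)=5604, p(31)=6842, p(32)=8349, p(33)=10143, p(34)=12310, p(35)=14883, p(36)=17977, p(37)=21637, p(38)=26015, p(39)=31185, p(40)=37338, p(41)=44583, p(42)=53174, p(43)=63261, p(44)=75175, p(45)=89134, p(46)=105558, p(47)=124754, p(48)=147273, p(49)=173525, p(50)=204226, p(51)=239943, p(52)=281589, p(53)=329931, p(54)=386155, p(55)=451276, p(56)=526823, p(57)=614154, p(58)=715220, p(59)=831820, p(60)=966467, p(61)=1121505, p(62)=1300156, p(63)=1505499, p(64)=1741630, p(65)=2012558, p(66)=2323520, p(67)=2679689, p(68)=3087735, p(69)=3554345, p(70)=4087968, p(71)=4697205, p(72)=5392783, p(73)=6185689, p(74)=7089500, p(75)=8118264, p(76)=9289091, p(77)=10619863, p(78)=12132164, p(79)=13848650, p(80)=15796476, p(81)=18004327, p(82)=20506255, p(83)=23338469, p(84)=26543660, p(85)=30167357, p(86)=34262962, p(87)=38887673, p(88)=44108109, p(89)=49995925, p(90)=56634173, p(91)=64112359, p(92)=72533807, p(93)=82010177, p(94)=92669720, p(95)=104651419, p(96)=118114304, p(97)=133230930, p(98)=150198136, p(99)=169229875, p(100)=190569292, p(101)=214481126, p(102)=241265379, p(103)=271248950, p(104)=304801365, p(105)=342325709, p(106)=384276336, p(107)=431149389, p(108)=483502844, p(109)=541946240, p(110)=607163746, p(111)=679903203, p(112)=761002156, p(113)=851376628, p(114)=952050665, p(115)=1064144451, p(116)=1188908248, p(117)=1327710076, p(118)=1482074143, p(119)=1653668665, p(120)=1844349560, p(121)=2056148051.
Final step: p(122) = p(121) + p(120) - p(117) - p(115) + p(110) + p(107) - p(100) - p(96) + p(87) + p(82) - p(71) - p(65) + p(52) + p(45) - p(30) - p(22) + p(5)
= 2056148051 + 1844349560 - 1327710076 - 1064144451 + 607163746 + 431149389 - 190569292 - 118114304 + 38887673 + 20506255 - 4697205 - 2012558 + 281589 + 89134 - 5604 - 1002 + 7
= 2291320912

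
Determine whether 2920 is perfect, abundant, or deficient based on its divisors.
abundant

Proper divisors of 2920: sum = 1 + 2 + 4 + 5 + 8 + 10 + 20 + 40 + 73 + 146 + 292 + 365 + 584 + 730 + 1460 = 3740
Since 3740 > 2920, 2920 is abundant.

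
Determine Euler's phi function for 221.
192

221 = 13 × 17
φ(n) = n × ∏(1 - 1/p) for each prime p dividing n
φ(221) = 221 × (1 - 1/13) × (1 - 1/17) = 192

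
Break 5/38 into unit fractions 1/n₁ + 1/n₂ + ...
1/8 + 1/152

Greedy algorithm:
5/38: ceiling(38/5) = 8, use 1/8
1/152: ceiling(152/1) = 152, use 1/152
Result: 5/38 = 1/8 + 1/152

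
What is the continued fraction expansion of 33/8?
[4; 8]

Euclidean algorithm steps:
33 = 4 × 8 + 1
8 = 8 × 1 + 0
Continued fraction: [4; 8]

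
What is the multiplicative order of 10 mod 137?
8

137 is prime, so ord(10) divides φ(137) = 136.
Divisors of 136: 1, 2, 4, 8, 17, 34, 68, 136.
Repeated squaring: 10^1 ≡ 10, 10^2 ≡ 100, 10^4 ≡ 136, 10^8 ≡ 1, 10^16 ≡ 1, 10^32 ≡ 1, 10^64 ≡ 1, 10^128 ≡ 1 (mod 137).
Test 10^d mod 137 for each divisor d in increasing order:
10^1 ≡ 10
10^2 ≡ 100
10^4 ≡ 136
10^8 ≡ 1  ← first divisor giving 1
The order is 8.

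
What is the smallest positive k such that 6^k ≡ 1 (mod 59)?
58

59 is prime, so ord(6) divides φ(59) = 58.
Divisors of 58: 1, 2, 29, 58.
Repeated squaring: 6^1 ≡ 6, 6^2 ≡ 36, 6^4 ≡ 57, 6^8 ≡ 4, 6^16 ≡ 16, 6^32 ≡ 20 (mod 59).
Test 6^d mod 59 for each divisor d in increasing order:
6^1 ≡ 6
6^2 ≡ 36
6^29 = 6^16·6^8·6^4·6^1 ≡ 58
6^58 = 6^32·6^16·6^8·6^2 ≡ 1  ← first divisor giving 1
The order is 58.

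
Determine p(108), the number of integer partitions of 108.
483502844

p(n) counts ways to write n as a sum of positive integers (order ignored).
Euler's pentagonal recurrence: p(k) = p(k-1) + p(k-2) - p(k-5) - p(k-7) + p(k-12) + p(k-15) - ... (offsets j(3j∓1)/2, signs ++--, p(0)=1, p(<0)=0).
DP table for k = 0..107: p(0)=1, p(1)=1, p(2)=2, p(3)=3, p(4)=5, p(5)=7, p(6)=11, p(7)=15, p(8)=22, p(9)=30, p(10)=42, p(11)=56, p(12)=77, p(13)=101, p(14)=135, p(15)=176, p(16)=231, p(17)=297, p(18)=385, p(19)=490, p(20)=627, p(21)=792, p(22)=1002, p(23)=1255, p(24)=1575, p(25)=1958, p(26)=2436, p(27)=3010, p(28)=3718, p(29)=4565, p(30)=5604, p(31)=6842, p(32)=8349, p(33)=10143, p(34)=12310, p(35)=14883, p(36)=17977, p(37)=21637, p(38)=26015, p(39)=31185, p(40)=37338, p(41)=44583, p(42)=53174, p(43)=63261, p(44)=75175, p(45)=89134, p(46)=105558, p(47)=124754, p(48)=147273, p(49)=173525, p(50)=204226, p(51)=239943, p(52)=281589, p(53)=329931, p(54)=386155, p(55)=451276, p(56)=526823, p(57)=614154, p(58)=715220, p(59)=831820, p(60)=966467, p(61)=1121505, p(62)=1300156, p(63)=1505499, p(64)=1741630, p(65)=2012558, p(66)=2323520, p(67)=2679689, p(68)=3087735, p(69)=3554345, p(70)=4087968, p(71)=4697205, p(72)=5392783, p(73)=6185689, p(74)=7089500, p(75)=8118264, p(76)=9289091, p(77)=10619863, p(78)=12132164, p(79)=13848650, p(80)=15796476, p(81)=18004327, p(82)=20506255, p(83)=23338469, p(84)=26543660, p(85)=30167357, p(86)=34262962, p(87)=38887673, p(88)=44108109, p(89)=49995925, p(90)=56634173, p(91)=64112359, p(92)=72533807, p(93)=82010177, p(94)=92669720, p(95)=104651419, p(96)=118114304, p(97)=133230930, p(98)=150198136, p(99)=169229875, p(100)=190569292, p(101)=214481126, p(102)=241265379, p(103)=271248950, p(104)=304801365, p(105)=342325709, p(106)=384276336, p(107)=431149389.
Final step: p(108) = p(107) + p(106) - p(103) - p(101) + p(96) + p(93) - p(86) - p(82) + p(73) + p(68) - p(57) - p(51) + p(38) + p(31) - p(16) - p(8)
= 431149389 + 384276336 - 271248950 - 214481126 + 118114304 + 82010177 - 34262962 - 20506255 + 6185689 + 3087735 - 614154 - 239943 + 26015 + 6842 - 231 - 22
= 483502844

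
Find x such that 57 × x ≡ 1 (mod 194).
177

gcd(57, 194) = 1, so the inverse exists.
Extended Euclidean algorithm on (194, 57):
194 = 3 × 57 + 23  ⟹  23 = (1)·194 + (-3)·57
57 = 2 × 23 + 11  ⟹  11 = (-2)·194 + (7)·57
23 = 2 × 11 + 1  ⟹  1 = (5)·194 + (-17)·57
So (-17)·57 ≡ 1 (mod 194), i.e. 57^(-1) ≡ -17 ≡ 177 (mod 194).
Check: 57 × 177 = 10089 ≡ 1 (mod 194)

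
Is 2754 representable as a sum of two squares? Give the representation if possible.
27² + 45² (a=27, b=45)

Factorization: 2754 = 2 × 3^4 × 17
By Fermat: n is sum of two squares iff every prime p ≡ 3 (mod 4) appears to even power.
All primes ≡ 3 (mod 4) appear to even power.
Search a = 0, 1, 2, … for 2754 - a² a perfect square: first hit at a = 27: 2754 - 729 = 2025 = 45².
2754 = 27² + 45² = 729 + 2025 ✓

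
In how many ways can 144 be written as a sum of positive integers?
22540654445

p(n) counts ways to write n as a sum of positive integers (order ignored).
Euler's pentagonal recurrence: p(k) = p(k-1) + p(k-2) - p(k-5) - p(k-7) + p(k-12) + p(k-15) - ... (offsets j(3j∓1)/2, signs ++--, p(0)=1, p(<0)=0).
DP table for k = 0..143: p(0)=1, p(1)=1, p(2)=2, p(3)=3, p(4)=5, p(5)=7, p(6)=11, p(7)=15, p(8)=22, p(9)=30, p(10)=42, p(11)=56, p(12)=77, p(13)=101, p(14)=135, p(15)=176, p(16)=231, p(17)=297, p(18)=385, p(19)=490, p(20)=627, p(21)=792, p(22)=1002, p(23)=1255, p(24)=1575, p(25)=1958, p(26)=2436, p(27)=3010, p(28)=3718, p(29)=4565, p(30)=5604, p(31)=6842, p(32)=8349, p(33)=10143, p(34)=12310, p(35)=14883, p(36)=17977, p(37)=21637, p(38)=26015, p(39)=31185, p(40)=37338, p(41)=44583, p(42)=53174, p(43)=63261, p(44)=75175, p(45)=89134, p(46)=105558, p(47)=124754, p(48)=147273, p(49)=173525, p(50)=204226, p(51)=239943, p(52)=281589, p(53)=329931, p(54)=386155, p(55)=451276, p(56)=526823, p(57)=614154, p(58)=715220, p(59)=831820, p(60)=966467, p(61)=1121505, p(62)=1300156, p(63)=1505499, p(64)=1741630, p(65)=2012558, p(66)=2323520, p(67)=2679689, p(68)=3087735, p(69)=3554345, p(70)=4087968, p(71)=4697205, p(72)=5392783, p(73)=6185689, p(74)=7089500, p(75)=8118264, p(76)=9289091, p(77)=10619863, p(78)=12132164, p(79)=13848650, p(80)=15796476, p(81)=18004327, p(82)=20506255, p(83)=23338469, p(84)=26543660, p(85)=30167357, p(86)=34262962, p(87)=38887673, p(88)=44108109, p(89)=49995925, p(90)=56634173, p(91)=64112359, p(92)=72533807, p(93)=82010177, p(94)=92669720, p(95)=104651419, p(96)=118114304, p(97)=133230930, p(98)=150198136, p(99)=169229875, p(100)=190569292, p(101)=214481126, p(102)=241265379, p(103)=271248950, p(104)=304801365, p(105)=342325709, p(106)=384276336, p(107)=431149389, p(108)=483502844, p(109)=541946240, p(110)=607163746, p(111)=679903203, p(112)=761002156, p(113)=851376628, p(114)=952050665, p(115)=1064144451, p(116)=1188908248, p(117)=1327710076, p(118)=1482074143, p(119)=1653668665, p(120)=1844349560, p(121)=2056148051, p(122)=2291320912, p(123)=2552338241, p(124)=2841940500, p(125)=3163127352, p(126)=3519222692, p(127)=3913864295, p(128)=4351078600, p(129)=4835271870, p(130)=5371315400, p(131)=5964539504, p(132)=6620830889, p(133)=7346629512, p(134)=8149040695, p(135)=9035836076, p(136)=10015581680, p(137)=11097645016, p(138)=12292341831, p(139)=13610949895, p(140)=15065878135, p(141)=16670689208, p(142)=18440293320, p(143)=20390982757.
Final step: p(144) = p(143) + p(142) - p(139) - p(137) + p(132) + p(129) - p(122) - p(118) + p(109) + p(104) - p(93) - p(87) + p(74) + p(67) - p(52) - p(44) + p(27) + p(18)
= 20390982757 + 18440293320 - 13610949895 - 11097645016 + 6620830889 + 4835271870 - 2291320912 - 1482074143 + 541946240 + 304801365 - 82010177 - 38887673 + 7089500 + 2679689 - 281589 - 75175 + 3010 + 385
= 22540654445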